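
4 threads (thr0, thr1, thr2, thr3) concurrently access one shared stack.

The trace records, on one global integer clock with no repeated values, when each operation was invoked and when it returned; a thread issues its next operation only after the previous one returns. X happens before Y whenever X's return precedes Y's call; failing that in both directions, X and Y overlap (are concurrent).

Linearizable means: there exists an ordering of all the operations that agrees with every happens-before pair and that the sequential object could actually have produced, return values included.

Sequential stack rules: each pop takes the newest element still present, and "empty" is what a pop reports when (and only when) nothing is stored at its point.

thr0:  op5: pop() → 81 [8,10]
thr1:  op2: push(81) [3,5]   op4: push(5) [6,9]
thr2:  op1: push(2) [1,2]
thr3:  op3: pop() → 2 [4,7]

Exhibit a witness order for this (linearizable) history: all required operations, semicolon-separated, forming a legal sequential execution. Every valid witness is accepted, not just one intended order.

step 1: op1 push(2) — stack <2>
step 2: op3 pop() → 2 — stack <>
step 3: op2 push(81) — stack <81>
step 4: op5 pop() → 81 — stack <>
step 5: op4 push(5) — stack <5>

op1; op3; op2; op5; op4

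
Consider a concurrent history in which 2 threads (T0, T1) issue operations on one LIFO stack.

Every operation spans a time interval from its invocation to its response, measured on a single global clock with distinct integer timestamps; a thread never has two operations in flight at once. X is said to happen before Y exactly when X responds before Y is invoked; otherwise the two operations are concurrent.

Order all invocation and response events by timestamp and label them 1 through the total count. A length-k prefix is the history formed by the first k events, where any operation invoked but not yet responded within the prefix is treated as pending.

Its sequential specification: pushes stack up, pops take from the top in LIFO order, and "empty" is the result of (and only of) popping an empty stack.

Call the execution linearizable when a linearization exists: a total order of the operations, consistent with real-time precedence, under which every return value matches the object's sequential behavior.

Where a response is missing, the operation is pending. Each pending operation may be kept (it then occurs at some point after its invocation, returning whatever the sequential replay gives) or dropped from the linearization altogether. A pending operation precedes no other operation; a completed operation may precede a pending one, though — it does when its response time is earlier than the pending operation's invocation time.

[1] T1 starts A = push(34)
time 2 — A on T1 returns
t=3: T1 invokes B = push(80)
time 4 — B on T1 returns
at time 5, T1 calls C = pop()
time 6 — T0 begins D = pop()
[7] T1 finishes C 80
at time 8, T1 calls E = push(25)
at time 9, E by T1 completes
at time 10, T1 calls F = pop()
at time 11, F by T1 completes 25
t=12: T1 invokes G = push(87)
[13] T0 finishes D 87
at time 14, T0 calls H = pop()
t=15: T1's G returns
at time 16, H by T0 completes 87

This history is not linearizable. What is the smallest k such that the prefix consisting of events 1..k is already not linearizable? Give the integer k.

16

a valid linearization of events 1..15 exists, for instance A, B, C, E, F, G, D:
step 1: A push(34) — stack <34>
step 2: B push(80) — stack <34,80>
step 3: C pop() → 80 — stack <34>
step 4: E push(25) — stack <34,25>
step 5: F pop() → 25 — stack <34>
step 6: G push(87) — stack <34,87>
step 7: D pop() → 87 — stack <34>
adding event 16 (H responds at 16) leaves no legal real-time order
for example A, B, C, D, E, F, G, H fails at step 4: D pop() → 87 is not legal there
for example A, B, C, D, E, F, H, G fails at step 4: D pop() → 87 is not legal there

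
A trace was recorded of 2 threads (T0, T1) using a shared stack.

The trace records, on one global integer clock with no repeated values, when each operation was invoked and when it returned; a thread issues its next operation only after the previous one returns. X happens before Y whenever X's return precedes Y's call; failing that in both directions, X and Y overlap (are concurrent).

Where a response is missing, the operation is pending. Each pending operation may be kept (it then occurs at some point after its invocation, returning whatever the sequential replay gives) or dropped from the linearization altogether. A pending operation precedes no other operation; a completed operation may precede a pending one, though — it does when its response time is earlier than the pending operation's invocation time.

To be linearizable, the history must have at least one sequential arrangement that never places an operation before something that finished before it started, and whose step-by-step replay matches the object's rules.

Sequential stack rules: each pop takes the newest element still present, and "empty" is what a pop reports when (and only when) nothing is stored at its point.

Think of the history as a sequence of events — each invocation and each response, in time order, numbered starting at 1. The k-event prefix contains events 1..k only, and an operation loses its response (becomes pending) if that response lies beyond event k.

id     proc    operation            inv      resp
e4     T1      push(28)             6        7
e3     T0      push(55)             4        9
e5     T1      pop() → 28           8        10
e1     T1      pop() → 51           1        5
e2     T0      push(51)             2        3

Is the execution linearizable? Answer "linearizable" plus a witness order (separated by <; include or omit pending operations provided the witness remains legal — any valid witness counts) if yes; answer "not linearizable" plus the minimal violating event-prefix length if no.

step 1: e2 push(51) — stack <51>
step 2: e1 pop() → 51 — stack <>
step 3: e3 push(55) — stack <55>
step 4: e4 push(28) — stack <55,28>
step 5: e5 pop() → 28 — stack <55>

linearizable — witness: e2 < e1 < e3 < e4 < e5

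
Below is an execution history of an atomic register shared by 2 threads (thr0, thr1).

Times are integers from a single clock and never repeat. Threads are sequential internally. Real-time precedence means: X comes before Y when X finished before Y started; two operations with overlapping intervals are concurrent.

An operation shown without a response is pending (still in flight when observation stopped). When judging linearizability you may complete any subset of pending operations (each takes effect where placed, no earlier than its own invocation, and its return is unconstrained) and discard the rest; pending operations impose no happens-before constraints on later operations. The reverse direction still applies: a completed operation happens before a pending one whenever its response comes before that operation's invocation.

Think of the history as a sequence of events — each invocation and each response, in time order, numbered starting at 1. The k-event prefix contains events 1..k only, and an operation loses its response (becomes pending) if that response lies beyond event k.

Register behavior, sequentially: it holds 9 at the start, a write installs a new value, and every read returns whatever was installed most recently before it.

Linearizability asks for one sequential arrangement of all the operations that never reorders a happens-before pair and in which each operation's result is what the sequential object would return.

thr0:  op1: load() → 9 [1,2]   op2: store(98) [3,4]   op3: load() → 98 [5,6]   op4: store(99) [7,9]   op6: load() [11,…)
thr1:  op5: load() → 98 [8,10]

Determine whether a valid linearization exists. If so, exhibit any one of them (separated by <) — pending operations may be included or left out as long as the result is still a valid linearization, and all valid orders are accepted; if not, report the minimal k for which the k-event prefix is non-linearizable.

step 1: op1 load() → 9 — value 9
step 2: op2 store(98) — value 98
step 3: op3 load() → 98 — value 98
step 4: op5 load() → 98 — value 98
step 5: op4 store(99) — value 99

linearizable — witness: op1 < op2 < op3 < op5 < op4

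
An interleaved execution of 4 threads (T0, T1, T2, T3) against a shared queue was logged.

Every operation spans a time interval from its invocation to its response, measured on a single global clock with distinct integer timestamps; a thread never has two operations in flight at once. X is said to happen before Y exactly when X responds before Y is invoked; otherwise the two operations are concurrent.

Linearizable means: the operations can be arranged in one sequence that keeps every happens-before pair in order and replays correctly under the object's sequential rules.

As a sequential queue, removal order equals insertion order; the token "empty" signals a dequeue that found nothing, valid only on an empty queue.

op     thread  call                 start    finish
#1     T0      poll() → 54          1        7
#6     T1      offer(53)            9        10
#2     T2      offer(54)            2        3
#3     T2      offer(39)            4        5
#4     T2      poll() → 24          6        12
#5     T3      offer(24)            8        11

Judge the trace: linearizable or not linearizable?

the violation lands at event 12, #4's response at time 12: events 1..11 linearize, events 1..12 do not
no legal order exists: 20 real-time-consistent candidates over 6 completed queue operations, all rejected
sample order #1, #2, #3, #4, #5, #6 stalls at step 1 — #1 poll() → 54 has no legal effect
sample order #1, #2, #3, #4, #6, #5 stalls at step 1 — #1 poll() → 54 has no legal effect

not linearizable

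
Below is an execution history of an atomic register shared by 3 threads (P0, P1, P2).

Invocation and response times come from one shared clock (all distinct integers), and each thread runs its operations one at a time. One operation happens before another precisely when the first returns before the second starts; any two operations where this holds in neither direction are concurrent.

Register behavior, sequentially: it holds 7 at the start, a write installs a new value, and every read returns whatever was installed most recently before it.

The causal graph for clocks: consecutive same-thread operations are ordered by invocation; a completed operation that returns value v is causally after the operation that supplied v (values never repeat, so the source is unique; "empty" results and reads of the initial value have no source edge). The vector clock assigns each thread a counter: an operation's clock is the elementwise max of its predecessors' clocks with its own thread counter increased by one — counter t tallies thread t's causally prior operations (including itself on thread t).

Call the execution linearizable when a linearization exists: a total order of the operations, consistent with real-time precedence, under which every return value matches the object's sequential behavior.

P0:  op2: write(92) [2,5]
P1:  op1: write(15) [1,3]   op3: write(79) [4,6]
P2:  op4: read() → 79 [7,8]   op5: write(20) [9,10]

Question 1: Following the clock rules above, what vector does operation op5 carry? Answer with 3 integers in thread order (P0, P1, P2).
root op op1, invoked 1: fresh clock plus P1's own tick → (0, 1, 0)
root op op2, invoked 2: fresh clock plus P0's own tick → (1, 0, 0)
merge at op3 (invoked 4): VC(op1)=(0, 1, 0), own-thread bump on P1 → (0, 2, 0)
merge at op4 (invoked 7): VC(op3)=(0, 2, 0), own-thread bump on P2 → (0, 2, 1)
merge at op5 (invoked 9): VC(op4)=(0, 2, 1), own-thread bump on P2 → (0, 2, 2)
target: VC(op5) = (0, 2, 2)

(0, 2, 2)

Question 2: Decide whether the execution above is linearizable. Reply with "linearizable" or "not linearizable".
a witness: op1, op2, op3, op4, op5
1. op1 write(15), leaving value 15
2. op2 write(92), leaving value 92
3. op3 write(79), leaving value 79
4. op4 read() → 79, leaving value 79
5. op5 write(20), leaving value 20

linearizable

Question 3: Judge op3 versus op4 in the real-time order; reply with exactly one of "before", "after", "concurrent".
op3 spans [4,6], op4 spans [7,8]
resp(op3)=6 < inv(op4)=7

before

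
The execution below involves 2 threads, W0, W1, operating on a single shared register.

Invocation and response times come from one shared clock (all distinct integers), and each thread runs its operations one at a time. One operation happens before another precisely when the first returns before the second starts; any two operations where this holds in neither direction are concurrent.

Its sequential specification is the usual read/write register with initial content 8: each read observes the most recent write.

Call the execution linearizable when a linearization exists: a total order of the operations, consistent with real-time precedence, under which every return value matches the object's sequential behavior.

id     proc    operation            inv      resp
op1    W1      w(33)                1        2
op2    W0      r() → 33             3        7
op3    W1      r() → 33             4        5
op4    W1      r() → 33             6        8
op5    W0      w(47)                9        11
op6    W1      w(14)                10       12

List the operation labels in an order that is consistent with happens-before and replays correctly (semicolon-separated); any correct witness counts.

step 1: op1 w(33) — value 33
step 2: op2 r() → 33 — value 33
step 3: op3 r() → 33 — value 33
step 4: op4 r() → 33 — value 33
step 5: op5 w(47) — value 47
step 6: op6 w(14) — value 14

op1; op2; op3; op4; op5; op6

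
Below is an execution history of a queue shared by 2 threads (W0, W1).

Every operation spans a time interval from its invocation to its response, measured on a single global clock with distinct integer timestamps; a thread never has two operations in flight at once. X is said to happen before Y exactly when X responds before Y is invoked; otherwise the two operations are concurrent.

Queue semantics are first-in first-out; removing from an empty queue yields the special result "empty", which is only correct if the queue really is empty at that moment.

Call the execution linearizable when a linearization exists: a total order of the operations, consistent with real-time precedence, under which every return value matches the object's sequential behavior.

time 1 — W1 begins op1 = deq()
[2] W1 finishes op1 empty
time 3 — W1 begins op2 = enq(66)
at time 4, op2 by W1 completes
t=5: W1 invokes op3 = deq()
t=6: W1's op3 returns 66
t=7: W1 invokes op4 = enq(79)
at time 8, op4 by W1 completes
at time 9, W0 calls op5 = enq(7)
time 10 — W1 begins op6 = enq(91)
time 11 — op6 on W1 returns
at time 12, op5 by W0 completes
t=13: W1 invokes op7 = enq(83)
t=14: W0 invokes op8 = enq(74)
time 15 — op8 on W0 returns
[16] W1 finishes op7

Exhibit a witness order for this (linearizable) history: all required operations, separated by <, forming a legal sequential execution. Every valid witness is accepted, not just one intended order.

op1 < op2 < op3 < op4 < op5 < op6 < op7 < op8

step 1: op1 deq() → empty — queue <>
step 2: op2 enq(66) — queue <66>
step 3: op3 deq() → 66 — queue <>
step 4: op4 enq(79) — queue <79>
step 5: op5 enq(7) — queue <79,7>
step 6: op6 enq(91) — queue <79,7,91>
step 7: op7 enq(83) — queue <79,7,91,83>
step 8: op8 enq(74) — queue <79,7,91,83,74>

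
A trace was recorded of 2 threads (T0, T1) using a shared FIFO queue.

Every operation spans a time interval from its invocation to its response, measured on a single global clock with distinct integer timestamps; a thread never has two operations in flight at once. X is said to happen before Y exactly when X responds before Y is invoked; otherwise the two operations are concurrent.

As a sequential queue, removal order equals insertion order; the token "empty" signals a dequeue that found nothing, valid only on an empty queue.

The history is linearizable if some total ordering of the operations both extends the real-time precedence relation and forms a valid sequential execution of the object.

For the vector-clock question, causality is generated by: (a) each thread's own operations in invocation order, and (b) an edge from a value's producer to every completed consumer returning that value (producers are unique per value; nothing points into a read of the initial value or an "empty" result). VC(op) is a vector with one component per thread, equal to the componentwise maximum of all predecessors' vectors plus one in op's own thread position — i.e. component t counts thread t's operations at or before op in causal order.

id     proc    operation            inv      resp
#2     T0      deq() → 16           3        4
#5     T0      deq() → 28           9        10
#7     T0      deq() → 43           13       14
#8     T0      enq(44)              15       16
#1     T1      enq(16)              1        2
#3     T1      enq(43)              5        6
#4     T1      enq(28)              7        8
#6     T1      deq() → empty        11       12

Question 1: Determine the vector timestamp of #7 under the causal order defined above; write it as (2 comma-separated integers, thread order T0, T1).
#1 (invocation 1): nothing precedes it; T1's component alone gives (0, 1)
VC(#3, invoked at 5): max of VC(#1)=(0, 1), then +1 on thread T1 → (0, 2)
VC(#2, invoked at 3): max of VC(#1)=(0, 1), then +1 on thread T0 → (1, 1)
VC(#4, invoked at 7): max of VC(#3)=(0, 2), then +1 on thread T1 → (0, 3)
VC(#6, invoked at 11): max of VC(#4)=(0, 3), then +1 on thread T1 → (0, 4)
VC(#5, invoked at 9): max of VC(#2)=(1, 1), VC(#4)=(0, 3), then +1 on thread T0 → (2, 3)
VC(#7, invoked at 13): max of VC(#3)=(0, 2), VC(#5)=(2, 3), then +1 on thread T0 → (3, 3)
VC(#8, invoked at 15): max of VC(#7)=(3, 3), then +1 on thread T0 → (4, 3)
target: VC(#7) = (3, 3)

(3, 3)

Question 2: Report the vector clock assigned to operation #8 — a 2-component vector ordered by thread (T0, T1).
VC(#1, invoked at 1): no causal predecessors; +1 on T1 → (0, 1)
#3 (invocation 5): componentwise max over VC(#1)=(0, 1), +1 at T1, giving (0, 2)
#2 (invocation 3): componentwise max over VC(#1)=(0, 1), +1 at T0, giving (1, 1)
#4 (invocation 7): componentwise max over VC(#3)=(0, 2), +1 at T1, giving (0, 3)
#6 (invocation 11): componentwise max over VC(#4)=(0, 3), +1 at T1, giving (0, 4)
#5 (invocation 9): componentwise max over VC(#2)=(1, 1), VC(#4)=(0, 3), +1 at T0, giving (2, 3)
#7 (invocation 13): componentwise max over VC(#3)=(0, 2), VC(#5)=(2, 3), +1 at T0, giving (3, 3)
#8 (invocation 15): componentwise max over VC(#7)=(3, 3), +1 at T0, giving (4, 3)
target: VC(#8) = (4, 3)

(4, 3)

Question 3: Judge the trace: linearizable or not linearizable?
events 1..9 are fine; event 10 — the response of #5 at time 10 — makes the prefix non-linearizable
the sole real-time-consistent order of 5 completed operations fails the FIFO queue replay
one such order, #1, #2, #3, #4, #5, breaks at step 5 where #5 deq() → 28 is illegal

not linearizable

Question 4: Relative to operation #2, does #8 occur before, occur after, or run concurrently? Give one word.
#8 spans [15,16], #2 spans [3,4]
resp(#2)=4 < inv(#8)=15

after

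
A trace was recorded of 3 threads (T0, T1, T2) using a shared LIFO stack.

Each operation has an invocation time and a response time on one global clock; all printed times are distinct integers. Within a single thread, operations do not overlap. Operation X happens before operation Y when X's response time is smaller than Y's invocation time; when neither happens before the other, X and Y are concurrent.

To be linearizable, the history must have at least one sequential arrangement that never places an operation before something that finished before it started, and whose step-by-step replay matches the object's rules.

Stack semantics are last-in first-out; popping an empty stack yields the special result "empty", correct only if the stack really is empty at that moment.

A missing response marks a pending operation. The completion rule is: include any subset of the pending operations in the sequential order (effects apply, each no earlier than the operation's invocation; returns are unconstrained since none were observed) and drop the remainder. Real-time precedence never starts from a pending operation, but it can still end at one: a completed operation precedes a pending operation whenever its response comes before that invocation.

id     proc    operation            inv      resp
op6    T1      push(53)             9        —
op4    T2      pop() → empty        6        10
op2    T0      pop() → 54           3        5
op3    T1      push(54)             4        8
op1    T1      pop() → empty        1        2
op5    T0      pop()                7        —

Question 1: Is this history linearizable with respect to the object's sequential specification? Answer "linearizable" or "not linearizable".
linearizable

a witness: op1, op3, op2, op4
after step 1 (op1 pop() → empty): stack <>
after step 2 (op3 push(54)): stack <54>
after step 3 (op2 pop() → 54): stack <>
after step 4 (op4 pop() → empty): stack <>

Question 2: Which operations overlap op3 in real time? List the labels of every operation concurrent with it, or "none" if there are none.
Answer: op2, op4, op5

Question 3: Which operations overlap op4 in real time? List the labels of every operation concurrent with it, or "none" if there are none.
Answer: op3, op5, op6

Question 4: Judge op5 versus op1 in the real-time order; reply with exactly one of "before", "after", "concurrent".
Answer: after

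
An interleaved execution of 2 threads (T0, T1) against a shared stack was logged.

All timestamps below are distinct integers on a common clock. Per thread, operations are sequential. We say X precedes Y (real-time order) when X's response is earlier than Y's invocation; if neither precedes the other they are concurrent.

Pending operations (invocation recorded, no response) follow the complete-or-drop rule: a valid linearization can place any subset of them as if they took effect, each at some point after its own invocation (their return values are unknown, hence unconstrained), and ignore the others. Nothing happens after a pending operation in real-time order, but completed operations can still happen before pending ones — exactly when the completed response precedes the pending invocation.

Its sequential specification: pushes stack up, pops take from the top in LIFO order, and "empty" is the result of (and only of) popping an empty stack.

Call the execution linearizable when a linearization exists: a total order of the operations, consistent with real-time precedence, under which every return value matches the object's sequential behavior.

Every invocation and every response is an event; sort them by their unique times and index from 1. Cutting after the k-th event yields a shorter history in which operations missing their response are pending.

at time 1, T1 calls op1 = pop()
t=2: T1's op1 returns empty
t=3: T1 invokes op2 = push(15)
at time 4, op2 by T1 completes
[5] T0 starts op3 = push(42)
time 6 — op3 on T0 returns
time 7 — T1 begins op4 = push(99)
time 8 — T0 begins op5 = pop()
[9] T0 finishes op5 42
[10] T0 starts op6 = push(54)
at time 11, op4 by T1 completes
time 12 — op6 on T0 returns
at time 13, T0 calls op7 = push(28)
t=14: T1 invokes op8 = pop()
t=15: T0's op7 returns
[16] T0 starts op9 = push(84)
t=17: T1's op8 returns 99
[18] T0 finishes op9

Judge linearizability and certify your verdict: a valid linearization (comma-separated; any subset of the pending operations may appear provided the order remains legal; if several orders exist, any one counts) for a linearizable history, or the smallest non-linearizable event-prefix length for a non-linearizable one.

after step 1 (op1 pop() → empty): stack <>
after step 2 (op2 push(15)): stack <15>
after step 3 (op3 push(42)): stack <15,42>
after step 4 (op5 pop() → 42): stack <15>
after step 5 (op6 push(54)): stack <15,54>
after step 6 (op4 push(99)): stack <15,54,99>
after step 7 (op8 pop() → 99): stack <15,54>
after step 8 (op7 push(28)): stack <15,54,28>
after step 9 (op9 push(84)): stack <15,54,28,84>

linearizable — witness: op1, op2, op3, op5, op6, op4, op8, op7, op9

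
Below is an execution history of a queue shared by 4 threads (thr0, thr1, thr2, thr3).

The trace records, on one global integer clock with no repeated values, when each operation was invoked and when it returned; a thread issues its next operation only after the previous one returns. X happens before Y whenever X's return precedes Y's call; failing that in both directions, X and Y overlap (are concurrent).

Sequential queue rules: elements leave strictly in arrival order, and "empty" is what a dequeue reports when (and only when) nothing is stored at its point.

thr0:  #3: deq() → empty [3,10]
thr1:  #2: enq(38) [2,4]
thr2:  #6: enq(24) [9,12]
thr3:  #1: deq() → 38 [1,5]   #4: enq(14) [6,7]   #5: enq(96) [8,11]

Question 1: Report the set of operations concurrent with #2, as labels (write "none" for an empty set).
#1, #3

concurrent with #2 ([2,4]): every op whose interval crosses 2..4
#1 [1,5]: concurrent
#3 [3,10]: concurrent
#4 [6,7]: after
#5 [8,11]: after
#6 [9,12]: after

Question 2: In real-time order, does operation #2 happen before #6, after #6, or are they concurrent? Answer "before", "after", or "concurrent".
before

#2 spans [2,4], #6 spans [9,12]
resp(#2)=4 < inv(#6)=9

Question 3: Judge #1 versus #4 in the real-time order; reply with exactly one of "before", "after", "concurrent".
before

#1 spans [1,5], #4 spans [6,7]
resp(#1)=5 < inv(#4)=6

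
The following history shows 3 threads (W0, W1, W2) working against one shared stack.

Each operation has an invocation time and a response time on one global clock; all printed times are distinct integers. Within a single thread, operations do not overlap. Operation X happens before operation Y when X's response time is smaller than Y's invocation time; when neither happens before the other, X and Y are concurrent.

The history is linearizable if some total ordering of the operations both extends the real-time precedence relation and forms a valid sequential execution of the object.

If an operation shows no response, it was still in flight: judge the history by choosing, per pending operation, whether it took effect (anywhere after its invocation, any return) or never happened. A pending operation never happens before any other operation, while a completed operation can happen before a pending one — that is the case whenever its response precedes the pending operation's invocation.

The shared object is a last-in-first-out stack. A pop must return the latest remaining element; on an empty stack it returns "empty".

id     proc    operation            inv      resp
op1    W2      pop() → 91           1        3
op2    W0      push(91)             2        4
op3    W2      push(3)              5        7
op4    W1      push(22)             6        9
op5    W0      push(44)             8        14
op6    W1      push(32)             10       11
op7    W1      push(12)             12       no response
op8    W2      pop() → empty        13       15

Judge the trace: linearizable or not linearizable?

not linearizable

through event 14 a valid linearization exists; event 15 (op8 responding at time 15) ends that
every one of the 14 real-time-consistent orders over 7 completed stack ops fails the sequential spec
no escape via the 1 pending operation (op7): every completion choice fails
sample order op1, op2, op3, op4, op5, op6, op8 (pending dropped) stalls at step 1 — op1 pop() → 91 has no legal effect
sample order op1, op2, op3, op4, op6, op5, op8 (pending dropped) stalls at step 1 — op1 pop() → 91 has no legal effect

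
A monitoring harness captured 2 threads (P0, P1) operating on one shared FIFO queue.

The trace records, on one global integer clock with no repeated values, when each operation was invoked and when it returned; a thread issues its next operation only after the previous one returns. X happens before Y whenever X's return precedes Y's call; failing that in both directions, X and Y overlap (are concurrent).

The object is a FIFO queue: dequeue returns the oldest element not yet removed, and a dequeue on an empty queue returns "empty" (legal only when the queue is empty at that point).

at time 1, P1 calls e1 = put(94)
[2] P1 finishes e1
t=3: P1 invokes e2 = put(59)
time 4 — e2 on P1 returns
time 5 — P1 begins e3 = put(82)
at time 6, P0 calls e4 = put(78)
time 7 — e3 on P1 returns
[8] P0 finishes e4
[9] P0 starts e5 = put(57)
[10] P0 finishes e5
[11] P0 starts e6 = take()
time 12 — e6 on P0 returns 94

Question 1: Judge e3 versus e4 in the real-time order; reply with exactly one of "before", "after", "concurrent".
concurrent

e3 spans [5,7], e4 spans [6,8]
the intervals overlap in both directions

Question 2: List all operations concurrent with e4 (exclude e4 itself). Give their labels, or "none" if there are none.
e3

e4 spans [6,8]: anything still running between times 6 and 8 counts as concurrent
e1 [1,2]: before
e2 [3,4]: before
e3 [5,7]: concurrent
e5 [9,10]: after
e6 [11,12]: after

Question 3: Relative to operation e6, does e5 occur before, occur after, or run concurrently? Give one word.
before

e5 spans [9,10], e6 spans [11,12]
resp(e5)=10 < inv(e6)=11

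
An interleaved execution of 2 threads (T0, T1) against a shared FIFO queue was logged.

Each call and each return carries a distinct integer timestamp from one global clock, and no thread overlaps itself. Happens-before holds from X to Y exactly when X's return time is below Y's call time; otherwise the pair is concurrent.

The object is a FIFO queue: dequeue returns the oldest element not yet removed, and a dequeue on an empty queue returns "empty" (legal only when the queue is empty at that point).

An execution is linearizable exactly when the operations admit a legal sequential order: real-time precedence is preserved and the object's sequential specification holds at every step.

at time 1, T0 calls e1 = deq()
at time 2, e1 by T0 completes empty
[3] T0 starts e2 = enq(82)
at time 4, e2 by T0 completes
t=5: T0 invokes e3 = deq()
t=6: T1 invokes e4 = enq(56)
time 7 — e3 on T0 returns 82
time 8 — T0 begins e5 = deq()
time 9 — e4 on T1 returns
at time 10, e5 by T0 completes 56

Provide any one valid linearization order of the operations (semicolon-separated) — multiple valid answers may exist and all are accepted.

e1; e2; e3; e4; e5

after step 1 (e1 deq() → empty): queue <>
after step 2 (e2 enq(82)): queue <82>
after step 3 (e3 deq() → 82): queue <>
after step 4 (e4 enq(56)): queue <56>
after step 5 (e5 deq() → 56): queue <>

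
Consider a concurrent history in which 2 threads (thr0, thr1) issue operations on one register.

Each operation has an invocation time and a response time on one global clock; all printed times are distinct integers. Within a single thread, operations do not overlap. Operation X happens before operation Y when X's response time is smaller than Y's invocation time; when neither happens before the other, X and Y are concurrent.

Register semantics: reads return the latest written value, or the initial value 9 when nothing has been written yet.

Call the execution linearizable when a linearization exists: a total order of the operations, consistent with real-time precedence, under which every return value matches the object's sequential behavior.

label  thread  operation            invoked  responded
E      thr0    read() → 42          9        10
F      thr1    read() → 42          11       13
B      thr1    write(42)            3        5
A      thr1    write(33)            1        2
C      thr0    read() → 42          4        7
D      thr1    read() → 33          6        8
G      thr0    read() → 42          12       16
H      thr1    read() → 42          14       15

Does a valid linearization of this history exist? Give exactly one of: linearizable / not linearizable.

already the first 8 events (up to D's response at time 8) admit no linearization; the first 7 still do
no legal order exists: 3 real-time-consistent candidates over 4 completed register operations, all rejected
one such order, A, B, C, D, breaks at step 4 where D read() → 33 is illegal
one such order, A, B, D, C, breaks at step 3 where D read() → 33 is illegal

not linearizable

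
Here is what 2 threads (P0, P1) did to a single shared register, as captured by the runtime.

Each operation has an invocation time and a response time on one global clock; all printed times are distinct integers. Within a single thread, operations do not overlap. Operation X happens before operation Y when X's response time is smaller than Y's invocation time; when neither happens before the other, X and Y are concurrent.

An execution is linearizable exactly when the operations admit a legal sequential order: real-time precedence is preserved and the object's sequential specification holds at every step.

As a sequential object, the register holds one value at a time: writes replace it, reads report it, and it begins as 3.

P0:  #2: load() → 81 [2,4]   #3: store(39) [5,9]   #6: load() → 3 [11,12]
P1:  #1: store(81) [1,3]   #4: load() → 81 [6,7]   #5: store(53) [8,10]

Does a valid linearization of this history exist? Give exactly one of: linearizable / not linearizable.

not linearizable

the violation lands at event 12, #6's response at time 12: events 1..11 linearize, events 1..12 do not
the 6 completed operations admit 6 real-time orders; each fails the register replay
sample order #1, #2, #3, #4, #5, #6 stalls at step 4 — #4 load() → 81 has no legal effect
sample order #1, #2, #4, #3, #5, #6 stalls at step 6 — #6 load() → 3 has no legal effect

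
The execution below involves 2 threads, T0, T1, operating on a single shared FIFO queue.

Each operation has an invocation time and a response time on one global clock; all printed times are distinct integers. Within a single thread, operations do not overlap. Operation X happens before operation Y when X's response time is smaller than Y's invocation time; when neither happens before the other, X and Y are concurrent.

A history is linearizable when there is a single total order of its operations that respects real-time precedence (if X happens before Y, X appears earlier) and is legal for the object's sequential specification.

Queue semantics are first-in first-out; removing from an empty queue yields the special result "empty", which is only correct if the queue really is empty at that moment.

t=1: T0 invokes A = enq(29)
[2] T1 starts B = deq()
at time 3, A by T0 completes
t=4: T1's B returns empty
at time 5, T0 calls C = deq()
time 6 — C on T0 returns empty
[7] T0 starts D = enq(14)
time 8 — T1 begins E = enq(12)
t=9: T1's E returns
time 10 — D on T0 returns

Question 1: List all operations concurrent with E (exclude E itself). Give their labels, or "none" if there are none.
concurrent with E ([8,9]): every op whose interval crosses 8..9
A [1,3]: before
B [2,4]: before
C [5,6]: before
D [7,10]: concurrent

D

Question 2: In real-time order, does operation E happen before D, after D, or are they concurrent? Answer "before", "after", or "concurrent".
E spans [8,9], D spans [7,10]
the intervals overlap in both directions

concurrent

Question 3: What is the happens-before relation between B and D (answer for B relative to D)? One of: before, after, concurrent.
B spans [2,4], D spans [7,10]
resp(B)=4 < inv(D)=7

before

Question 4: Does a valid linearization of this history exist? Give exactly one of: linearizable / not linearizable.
the violation lands at event 6, C's response at time 6: events 1..5 linearize, events 1..6 do not
checked exhaustively: 2 real-time-consistent orders of 3 completed operations, zero legal FIFO queue replays
sample order A, B, C stalls at step 2 — B deq() → empty has no legal effect
sample order B, A, C stalls at step 3 — C deq() → empty has no legal effect

not linearizable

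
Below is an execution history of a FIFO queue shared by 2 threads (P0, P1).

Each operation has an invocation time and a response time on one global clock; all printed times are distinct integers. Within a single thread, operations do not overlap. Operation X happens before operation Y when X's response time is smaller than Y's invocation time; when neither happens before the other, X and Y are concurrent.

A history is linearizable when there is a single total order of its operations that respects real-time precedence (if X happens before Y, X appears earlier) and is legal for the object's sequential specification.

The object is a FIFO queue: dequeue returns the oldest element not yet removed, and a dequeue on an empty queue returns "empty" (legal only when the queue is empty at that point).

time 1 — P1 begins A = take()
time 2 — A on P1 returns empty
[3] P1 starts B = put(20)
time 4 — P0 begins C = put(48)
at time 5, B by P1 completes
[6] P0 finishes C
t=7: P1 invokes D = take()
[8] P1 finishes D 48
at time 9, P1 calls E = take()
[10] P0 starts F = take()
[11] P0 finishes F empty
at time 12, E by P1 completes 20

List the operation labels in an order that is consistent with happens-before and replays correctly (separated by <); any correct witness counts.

step 1: A take() → empty — queue <>
step 2: C put(48) — queue <48>
step 3: B put(20) — queue <48,20>
step 4: D take() → 48 — queue <20>
step 5: E take() → 20 — queue <>
step 6: F take() → empty — queue <>

A < C < B < D < E < F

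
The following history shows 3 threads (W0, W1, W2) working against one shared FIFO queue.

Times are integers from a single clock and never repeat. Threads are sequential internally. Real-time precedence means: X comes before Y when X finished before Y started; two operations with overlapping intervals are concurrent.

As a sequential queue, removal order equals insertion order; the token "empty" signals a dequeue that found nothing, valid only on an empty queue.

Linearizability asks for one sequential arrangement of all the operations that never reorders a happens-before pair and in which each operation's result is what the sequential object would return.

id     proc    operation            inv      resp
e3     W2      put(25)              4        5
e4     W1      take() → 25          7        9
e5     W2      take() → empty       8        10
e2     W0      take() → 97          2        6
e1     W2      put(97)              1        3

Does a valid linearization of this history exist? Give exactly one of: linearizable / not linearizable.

one valid linearization: e1, e2, e3, e4, e5
after step 1 (e1 put(97)): queue <97>
after step 2 (e2 take() → 97): queue <>
after step 3 (e3 put(25)): queue <25>
after step 4 (e4 take() → 25): queue <>
after step 5 (e5 take() → empty): queue <>

linearizable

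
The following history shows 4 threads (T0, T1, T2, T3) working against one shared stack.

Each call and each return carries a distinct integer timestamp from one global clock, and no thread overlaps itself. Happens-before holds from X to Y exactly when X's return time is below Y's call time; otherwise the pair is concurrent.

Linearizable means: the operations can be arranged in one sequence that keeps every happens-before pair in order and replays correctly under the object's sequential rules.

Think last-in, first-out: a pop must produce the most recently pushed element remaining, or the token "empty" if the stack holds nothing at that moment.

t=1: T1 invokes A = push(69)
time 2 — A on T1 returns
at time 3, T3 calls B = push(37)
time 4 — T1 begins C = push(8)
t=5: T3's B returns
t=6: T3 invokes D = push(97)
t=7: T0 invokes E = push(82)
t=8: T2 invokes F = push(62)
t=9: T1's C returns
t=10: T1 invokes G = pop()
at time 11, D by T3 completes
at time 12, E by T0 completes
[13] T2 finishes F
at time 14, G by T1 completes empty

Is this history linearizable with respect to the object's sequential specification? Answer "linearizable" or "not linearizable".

the violation lands at event 14, G's response at time 14: events 1..13 linearize, events 1..14 do not
checked exhaustively: 84 real-time-consistent orders of 7 completed operations, zero legal stack replays
e.g. A, B, C, D, E, F, G: illegal at step 7, since G pop() → empty cannot apply there
e.g. A, B, C, D, E, G, F: illegal at step 6, since G pop() → empty cannot apply there

not linearizable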